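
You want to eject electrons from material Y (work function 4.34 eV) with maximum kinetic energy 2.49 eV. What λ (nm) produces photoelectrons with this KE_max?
181.53 nm

From Einstein's equation: KE_max = hc/λ - φ

Rearranging for λ:
hc/λ = KE_max + φ
λ = hc/(KE_max + φ)

Required photon energy:
E_photon = KE_max + φ = 2.49 + 4.34 = 6.83 eV

Required wavelength:
λ = hc/E_photon = (6.626×10⁻³⁴)(3×10⁸) / (6.83 × 1.602×10⁻¹⁹)
λ = 181.53 nm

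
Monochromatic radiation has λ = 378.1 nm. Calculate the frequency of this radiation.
7.9289e+14 Hz

Using the wave equation: c = fλ

Solving for frequency:
f = c/λ = (3×10⁸ m/s) / (378.1×10⁻⁹ m)
f = 7.9289e+14 Hz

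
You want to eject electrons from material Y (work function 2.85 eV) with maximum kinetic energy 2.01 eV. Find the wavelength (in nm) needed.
255.11 nm

From Einstein's equation: KE_max = hc/λ - φ

Rearranging for λ:
hc/λ = KE_max + φ
λ = hc/(KE_max + φ)

Required photon energy:
E_photon = KE_max + φ = 2.01 + 2.85 = 4.86 eV

Required wavelength:
λ = hc/E_photon = (6.626×10⁻³⁴)(3×10⁸) / (4.86 × 1.602×10⁻¹⁹)
λ = 255.11 nm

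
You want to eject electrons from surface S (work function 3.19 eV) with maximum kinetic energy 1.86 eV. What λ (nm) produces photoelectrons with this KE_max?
245.51 nm

From Einstein's equation: KE_max = hc/λ - φ

Rearranging for λ:
hc/λ = KE_max + φ
λ = hc/(KE_max + φ)

Required photon energy:
E_photon = KE_max + φ = 1.86 + 3.19 = 5.05 eV

Required wavelength:
λ = hc/E_photon = (6.626×10⁻³⁴)(3×10⁸) / (5.05 × 1.602×10⁻¹⁹)
λ = 245.51 nm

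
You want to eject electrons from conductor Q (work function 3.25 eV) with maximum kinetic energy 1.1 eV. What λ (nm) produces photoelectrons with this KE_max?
285.02 nm

From Einstein's equation: KE_max = hc/λ - φ

Rearranging for λ:
hc/λ = KE_max + φ
λ = hc/(KE_max + φ)

Required photon energy:
E_photon = KE_max + φ = 1.1 + 3.25 = 4.35 eV

Required wavelength:
λ = hc/E_photon = (6.626×10⁻³⁴)(3×10⁸) / (4.35 × 1.602×10⁻¹⁹)
λ = 285.02 nm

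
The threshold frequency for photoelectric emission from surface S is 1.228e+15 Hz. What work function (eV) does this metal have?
5.08 eV

At the threshold frequency, photon energy equals work function:
φ = hf₀

Calculating:
φ = (6.626×10⁻³⁴ J·s)(1.228e+15 Hz)
φ = 5.08 eV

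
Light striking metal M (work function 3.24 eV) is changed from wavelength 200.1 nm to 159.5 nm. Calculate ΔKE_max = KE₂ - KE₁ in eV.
1.5772 eV

Using Einstein's equation: KE_max = hc/λ - φ

For λ₁ = 200.1 nm:
KE₁ = hc/λ₁ - φ = 6.1961 - 3.24 = 2.9561 eV

For λ₂ = 159.5 nm:
KE₂ = hc/λ₂ - φ = 7.7733 - 3.24 = 4.5333 eV

Change in KE:
ΔKE = KE₂ - KE₁ = 4.5333 - 2.9561 = 1.5772 eV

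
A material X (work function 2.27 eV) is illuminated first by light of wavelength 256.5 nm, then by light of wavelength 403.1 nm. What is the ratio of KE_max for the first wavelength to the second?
3.1817

Using Einstein's equation: KE_max = hc/λ - φ

For λ₁ = 256.5 nm:
E₁ = hc/λ₁ = 4.8337 eV
KE₁ = E₁ - φ = 4.8337 - 2.27 = 2.5637 eV

For λ₂ = 403.1 nm:
E₂ = hc/λ₂ = 3.0758 eV
KE₂ = E₂ - φ = 3.0758 - 2.27 = 0.8058 eV

Ratio: KE₁/KE₂ = 2.5637/0.8058 = 3.1817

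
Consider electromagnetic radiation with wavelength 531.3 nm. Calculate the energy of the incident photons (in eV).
2.3336 eV

Using E = hf = hc/λ:

E = hc/λ = (6.626×10⁻³⁴ J·s)(3×10⁸ m/s) / (531.3×10⁻⁹ m)
E = 2.3336 eV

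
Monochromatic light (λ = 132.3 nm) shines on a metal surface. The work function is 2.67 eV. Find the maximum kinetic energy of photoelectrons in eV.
6.7014 eV

Using Einstein's photoelectric equation: KE_max = hf - φ = hc/λ - φ

First, calculate the photon energy:
E_photon = hc/λ = (6.626×10⁻³⁴ J·s)(3×10⁸ m/s) / (132.3×10⁻⁹ m)
E_photon = 9.3714 eV

Then, the maximum kinetic energy:
KE_max = E_photon - φ = 9.3714 eV - 2.67 eV = 6.7014 eV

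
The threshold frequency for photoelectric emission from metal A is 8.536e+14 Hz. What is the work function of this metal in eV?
3.53 eV

At the threshold frequency, photon energy equals work function:
φ = hf₀

Calculating:
φ = (6.626×10⁻³⁴ J·s)(8.536e+14 Hz)
φ = 3.53 eV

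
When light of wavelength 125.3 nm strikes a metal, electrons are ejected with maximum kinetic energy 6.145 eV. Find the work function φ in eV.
3.75 eV

From Einstein's photoelectric equation: KE_max = hf - φ = hc/λ - φ

Rearranging for φ:
φ = hc/λ - KE_max

Calculate photon energy:
E_photon = hc/λ = 9.8950 eV

Therefore:
φ = 9.8950 - 6.145 = 3.75 eV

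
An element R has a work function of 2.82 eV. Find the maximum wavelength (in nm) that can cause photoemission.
439.66 nm

The threshold wavelength is when the photon energy equals the work function:
hc/λ₀ = φ

Solving for λ₀:
λ₀ = hc/φ = (6.626×10⁻³⁴ J·s)(3×10⁸ m/s) / (2.82 eV × 1.602×10⁻¹⁹ J/eV)
λ₀ = 439.66 nm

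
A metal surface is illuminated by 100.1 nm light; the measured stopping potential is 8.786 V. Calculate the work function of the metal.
3.60 eV

The stopping potential gives the maximum kinetic energy: KE_max = eV_s = 8.786 eV

From Einstein's photoelectric equation: KE_max = hc/λ - φ
Rearranging: φ = hc/λ - KE_max

Calculate photon energy:
E_photon = hc/λ = (6.626×10⁻³⁴ J·s)(3×10⁸ m/s) / (100.1×10⁻⁹ m) = 12.3860 eV

Therefore:
φ = 12.3860 - 8.786 = 3.60 eV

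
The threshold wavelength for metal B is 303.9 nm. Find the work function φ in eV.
4.08 eV

At the threshold wavelength, photon energy equals work function:
φ = hc/λ₀

Calculating:
φ = (6.626×10⁻³⁴ J·s)(3×10⁸ m/s) / (303.9×10⁻⁹ m)
φ = 4.08 eV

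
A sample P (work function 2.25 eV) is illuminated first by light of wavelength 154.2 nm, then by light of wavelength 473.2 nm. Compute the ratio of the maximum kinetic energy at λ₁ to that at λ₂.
15.6448

Using Einstein's equation: KE_max = hc/λ - φ

For λ₁ = 154.2 nm:
E₁ = hc/λ₁ = 8.0405 eV
KE₁ = E₁ - φ = 8.0405 - 2.25 = 5.7905 eV

For λ₂ = 473.2 nm:
E₂ = hc/λ₂ = 2.6201 eV
KE₂ = E₂ - φ = 2.6201 - 2.25 = 0.3701 eV

Ratio: KE₁/KE₂ = 5.7905/0.3701 = 15.6448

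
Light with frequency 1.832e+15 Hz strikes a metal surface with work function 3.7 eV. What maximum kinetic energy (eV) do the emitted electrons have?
3.8765 eV

Using Einstein's photoelectric equation: KE_max = hf - φ

First, calculate the photon energy:
E_photon = hf = (6.626×10⁻³⁴ J·s)(1.832e+15 Hz)
E_photon = 7.5765 eV

Then, the maximum kinetic energy:
KE_max = E_photon - φ = 7.5765 eV - 3.7 eV = 3.8765 eV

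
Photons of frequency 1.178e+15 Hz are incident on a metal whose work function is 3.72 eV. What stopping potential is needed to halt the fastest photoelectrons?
1.1518 V

The stopping potential V_s satisfies: eV_s = KE_max

First, find KE_max using Einstein's equation:
E_photon = hf = (6.626×10⁻³⁴ J·s)(1.178e+15 Hz) = 4.8718 eV
KE_max = E_photon - φ = 4.8718 - 3.72 = 1.1518 eV

Since eV_s = KE_max:
V_s = KE_max/e = 1.1518 V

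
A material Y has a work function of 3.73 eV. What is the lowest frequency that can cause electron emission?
9.0191e+14 Hz

The threshold frequency is when the photon energy equals the work function:
hf₀ = φ

Solving for f₀:
f₀ = φ/h = (3.73 eV × 1.602×10⁻¹⁹ J/eV) / (6.626×10⁻³⁴ J·s)
f₀ = 9.0191e+14 Hz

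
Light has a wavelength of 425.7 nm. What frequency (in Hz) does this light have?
7.0423e+14 Hz

Using the wave equation: c = fλ

Solving for frequency:
f = c/λ = (3×10⁸ m/s) / (425.7×10⁻⁹ m)
f = 7.0423e+14 Hz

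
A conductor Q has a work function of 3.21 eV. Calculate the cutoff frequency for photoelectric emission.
7.7617e+14 Hz

The threshold frequency is when the photon energy equals the work function:
hf₀ = φ

Solving for f₀:
f₀ = φ/h = (3.21 eV × 1.602×10⁻¹⁹ J/eV) / (6.626×10⁻³⁴ J·s)
f₀ = 7.7617e+14 Hz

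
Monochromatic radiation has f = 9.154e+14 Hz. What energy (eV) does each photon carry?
3.7858 eV

Using E = hf:

E = hf = (6.626×10⁻³⁴ J·s)(9.154e+14 Hz)
E = 3.7858 eV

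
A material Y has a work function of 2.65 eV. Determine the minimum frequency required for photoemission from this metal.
6.4077e+14 Hz

The threshold frequency is when the photon energy equals the work function:
hf₀ = φ

Solving for f₀:
f₀ = φ/h = (2.65 eV × 1.602×10⁻¹⁹ J/eV) / (6.626×10⁻³⁴ J·s)
f₀ = 6.4077e+14 Hz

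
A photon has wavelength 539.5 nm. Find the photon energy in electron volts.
2.2981 eV

Using E = hf = hc/λ:

E = hc/λ = (6.626×10⁻³⁴ J·s)(3×10⁸ m/s) / (539.5×10⁻⁹ m)
E = 2.2981 eV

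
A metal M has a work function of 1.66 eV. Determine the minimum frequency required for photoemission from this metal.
4.0139e+14 Hz

The threshold frequency is when the photon energy equals the work function:
hf₀ = φ

Solving for f₀:
f₀ = φ/h = (1.66 eV × 1.602×10⁻¹⁹ J/eV) / (6.626×10⁻³⁴ J·s)
f₀ = 4.0139e+14 Hz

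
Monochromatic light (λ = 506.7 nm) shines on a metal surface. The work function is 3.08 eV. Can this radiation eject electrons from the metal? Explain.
No

For photoemission, the photon energy must exceed the work function.

Photon energy: E = hc/λ = 2.4469 eV
Work function: φ = 3.08 eV

Since E_photon (2.4469 eV) < φ (3.08 eV), photoemission will NOT occur.
The threshold wavelength is λ₀ = hc/φ = 402.5 nm.
Since 506.7 nm > 402.5 nm, the photons lack sufficient energy.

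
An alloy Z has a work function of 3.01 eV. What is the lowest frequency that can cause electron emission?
7.2781e+14 Hz

The threshold frequency is when the photon energy equals the work function:
hf₀ = φ

Solving for f₀:
f₀ = φ/h = (3.01 eV × 1.602×10⁻¹⁹ J/eV) / (6.626×10⁻³⁴ J·s)
f₀ = 7.2781e+14 Hz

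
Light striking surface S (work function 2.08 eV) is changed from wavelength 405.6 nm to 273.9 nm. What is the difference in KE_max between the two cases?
1.4698 eV

Using Einstein's equation: KE_max = hc/λ - φ

For λ₁ = 405.6 nm:
KE₁ = hc/λ₁ - φ = 3.0568 - 2.08 = 0.9768 eV

For λ₂ = 273.9 nm:
KE₂ = hc/λ₂ - φ = 4.5266 - 2.08 = 2.4466 eV

Change in KE:
ΔKE = KE₂ - KE₁ = 2.4466 - 0.9768 = 1.4698 eV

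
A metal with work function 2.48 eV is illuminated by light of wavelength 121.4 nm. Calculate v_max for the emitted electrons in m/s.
1.6493e+06 m/s

First, find the maximum kinetic energy:
E_photon = hc/λ = 10.2129 eV
KE_max = E_photon - φ = 10.2129 - 2.48 = 7.7329 eV

Convert to Joules: KE_max = 7.7329 × 1.602×10⁻¹⁹ J = 1.2389e-18 J

Then use KE = ½mv² to find velocity:
v = √(2·KE/m) = √(2 × 1.2389e-18 J / 9.109e-31 kg)
v = 1.6493e+06 m/s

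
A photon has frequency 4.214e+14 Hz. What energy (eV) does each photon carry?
1.7428 eV

Using E = hf:

E = hf = (6.626×10⁻³⁴ J·s)(4.214e+14 Hz)
E = 1.7428 eV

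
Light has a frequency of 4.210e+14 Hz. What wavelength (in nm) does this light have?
712.10 nm

Using the wave equation: c = fλ

Solving for wavelength:
λ = c/f = (3×10⁸ m/s) / (4.210e+14 Hz)
λ = 712.10 nm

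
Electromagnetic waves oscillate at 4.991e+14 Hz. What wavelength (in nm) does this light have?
600.67 nm

Using the wave equation: c = fλ

Solving for wavelength:
λ = c/f = (3×10⁸ m/s) / (4.991e+14 Hz)
λ = 600.67 nm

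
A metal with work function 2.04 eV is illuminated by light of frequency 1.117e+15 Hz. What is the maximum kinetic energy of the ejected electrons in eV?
2.5795 eV

Using Einstein's photoelectric equation: KE_max = hf - φ

First, calculate the photon energy:
E_photon = hf = (6.626×10⁻³⁴ J·s)(1.117e+15 Hz)
E_photon = 4.6195 eV

Then, the maximum kinetic energy:
KE_max = E_photon - φ = 4.6195 eV - 2.04 eV = 2.5795 eV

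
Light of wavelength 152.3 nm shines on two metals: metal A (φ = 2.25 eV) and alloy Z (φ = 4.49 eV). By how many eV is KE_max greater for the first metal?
2.2400 eV

Using KE_max = hc/λ - φ for each metal:

Photon energy: E = hc/λ = 8.1408 eV

For metal A (φ₁ = 2.25 eV):
KE₁ = E - φ₁ = 8.1408 - 2.25 = 5.8908 eV

For alloy Z (φ₂ = 4.49 eV):
KE₂ = E - φ₂ = 8.1408 - 4.49 = 3.6508 eV

Difference:
ΔKE = KE₁ - KE₂ = 5.8908 - 3.6508 = 2.2400 eV

Note: The difference equals the difference in work functions: 4.49 - 2.25 = 2.24 eV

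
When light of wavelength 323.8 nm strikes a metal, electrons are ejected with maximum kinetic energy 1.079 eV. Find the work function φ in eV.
2.75 eV

From Einstein's photoelectric equation: KE_max = hf - φ = hc/λ - φ

Rearranging for φ:
φ = hc/λ - KE_max

Calculate photon energy:
E_photon = hc/λ = 3.8290 eV

Therefore:
φ = 3.8290 - 1.079 = 2.75 eV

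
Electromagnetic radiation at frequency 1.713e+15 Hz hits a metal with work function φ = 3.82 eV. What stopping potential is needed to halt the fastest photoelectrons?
3.2644 V

The stopping potential V_s satisfies: eV_s = KE_max

First, find KE_max using Einstein's equation:
E_photon = hf = (6.626×10⁻³⁴ J·s)(1.713e+15 Hz) = 7.0844 eV
KE_max = E_photon - φ = 7.0844 - 3.82 = 3.2644 eV

Since eV_s = KE_max:
V_s = KE_max/e = 3.2644 V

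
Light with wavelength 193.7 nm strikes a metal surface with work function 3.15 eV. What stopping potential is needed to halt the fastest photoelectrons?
3.2508 V

The stopping potential V_s satisfies: eV_s = KE_max

First, find KE_max using Einstein's equation:
E_photon = hc/λ = 6.4008 eV
KE_max = E_photon - φ = 6.4008 - 3.15 = 3.2508 eV

Since eV_s = KE_max:
V_s = KE_max/e = 3.2508 V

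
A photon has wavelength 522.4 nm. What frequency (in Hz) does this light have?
5.7388e+14 Hz

Using the wave equation: c = fλ

Solving for frequency:
f = c/λ = (3×10⁸ m/s) / (522.4×10⁻⁹ m)
f = 5.7388e+14 Hz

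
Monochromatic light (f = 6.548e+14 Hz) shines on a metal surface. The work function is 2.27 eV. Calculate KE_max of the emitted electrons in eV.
0.4380 eV

Using Einstein's photoelectric equation: KE_max = hf - φ

First, calculate the photon energy:
E_photon = hf = (6.626×10⁻³⁴ J·s)(6.548e+14 Hz)
E_photon = 2.7080 eV

Then, the maximum kinetic energy:
KE_max = E_photon - φ = 2.7080 eV - 2.27 eV = 0.4380 eV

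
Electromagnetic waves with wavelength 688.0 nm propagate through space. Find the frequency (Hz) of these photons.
4.3574e+14 Hz

Using the wave equation: c = fλ

Solving for frequency:
f = c/λ = (3×10⁸ m/s) / (688.0×10⁻⁹ m)
f = 4.3574e+14 Hz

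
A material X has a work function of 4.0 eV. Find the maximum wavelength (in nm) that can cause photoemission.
309.96 nm

The threshold wavelength is when the photon energy equals the work function:
hc/λ₀ = φ

Solving for λ₀:
λ₀ = hc/φ = (6.626×10⁻³⁴ J·s)(3×10⁸ m/s) / (4.0 eV × 1.602×10⁻¹⁹ J/eV)
λ₀ = 309.96 nm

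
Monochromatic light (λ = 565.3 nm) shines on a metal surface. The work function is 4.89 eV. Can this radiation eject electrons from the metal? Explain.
No

For photoemission, the photon energy must exceed the work function.

Photon energy: E = hc/λ = 2.1932 eV
Work function: φ = 4.89 eV

Since E_photon (2.1932 eV) < φ (4.89 eV), photoemission will NOT occur.
The threshold wavelength is λ₀ = hc/φ = 253.5 nm.
Since 565.3 nm > 253.5 nm, the photons lack sufficient energy.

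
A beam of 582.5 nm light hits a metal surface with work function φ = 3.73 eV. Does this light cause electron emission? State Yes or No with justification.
No

For photoemission, the photon energy must exceed the work function.

Photon energy: E = hc/λ = 2.1285 eV
Work function: φ = 3.73 eV

Since E_photon (2.1285 eV) < φ (3.73 eV), photoemission will NOT occur.
The threshold wavelength is λ₀ = hc/φ = 332.4 nm.
Since 582.5 nm > 332.4 nm, the photons lack sufficient energy.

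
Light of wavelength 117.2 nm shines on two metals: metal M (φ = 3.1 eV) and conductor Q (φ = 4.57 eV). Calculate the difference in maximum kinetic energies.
1.4700 eV

Using KE_max = hc/λ - φ for each metal:

Photon energy: E = hc/λ = 10.5789 eV

For metal M (φ₁ = 3.1 eV):
KE₁ = E - φ₁ = 10.5789 - 3.1 = 7.4789 eV

For conductor Q (φ₂ = 4.57 eV):
KE₂ = E - φ₂ = 10.5789 - 4.57 = 6.0089 eV

Difference:
ΔKE = KE₁ - KE₂ = 7.4789 - 6.0089 = 1.4700 eV

Note: The difference equals the difference in work functions: 4.57 - 3.1 = 1.47 eV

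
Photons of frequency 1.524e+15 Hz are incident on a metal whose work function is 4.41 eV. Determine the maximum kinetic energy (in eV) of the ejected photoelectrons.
1.8928 eV

Using Einstein's photoelectric equation: KE_max = hf - φ

First, calculate the photon energy:
E_photon = hf = (6.626×10⁻³⁴ J·s)(1.524e+15 Hz)
E_photon = 6.3028 eV

Then, the maximum kinetic energy:
KE_max = E_photon - φ = 6.3028 eV - 4.41 eV = 1.8928 eV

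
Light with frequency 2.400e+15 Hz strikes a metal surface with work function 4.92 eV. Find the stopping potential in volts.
5.0056 V

The stopping potential V_s satisfies: eV_s = KE_max

First, find KE_max using Einstein's equation:
E_photon = hf = (6.626×10⁻³⁴ J·s)(2.400e+15 Hz) = 9.9256 eV
KE_max = E_photon - φ = 9.9256 - 4.92 = 5.0056 eV

Since eV_s = KE_max:
V_s = KE_max/e = 5.0056 V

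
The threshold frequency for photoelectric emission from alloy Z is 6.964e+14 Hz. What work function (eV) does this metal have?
2.88 eV

At the threshold frequency, photon energy equals work function:
φ = hf₀

Calculating:
φ = (6.626×10⁻³⁴ J·s)(6.964e+14 Hz)
φ = 2.88 eV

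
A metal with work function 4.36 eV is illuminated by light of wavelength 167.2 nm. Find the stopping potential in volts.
3.0553 V

The stopping potential V_s satisfies: eV_s = KE_max

First, find KE_max using Einstein's equation:
E_photon = hc/λ = 7.4153 eV
KE_max = E_photon - φ = 7.4153 - 4.36 = 3.0553 eV

Since eV_s = KE_max:
V_s = KE_max/e = 3.0553 V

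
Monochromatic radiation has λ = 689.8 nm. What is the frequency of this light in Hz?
4.3461e+14 Hz

Using the wave equation: c = fλ

Solving for frequency:
f = c/λ = (3×10⁸ m/s) / (689.8×10⁻⁹ m)
f = 4.3461e+14 Hz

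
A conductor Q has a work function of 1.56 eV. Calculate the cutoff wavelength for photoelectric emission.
794.77 nm

The threshold wavelength is when the photon energy equals the work function:
hc/λ₀ = φ

Solving for λ₀:
λ₀ = hc/φ = (6.626×10⁻³⁴ J·s)(3×10⁸ m/s) / (1.56 eV × 1.602×10⁻¹⁹ J/eV)
λ₀ = 794.77 nm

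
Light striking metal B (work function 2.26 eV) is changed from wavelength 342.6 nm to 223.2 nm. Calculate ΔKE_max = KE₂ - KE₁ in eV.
1.9359 eV

Using Einstein's equation: KE_max = hc/λ - φ

For λ₁ = 342.6 nm:
KE₁ = hc/λ₁ - φ = 3.6189 - 2.26 = 1.3589 eV

For λ₂ = 223.2 nm:
KE₂ = hc/λ₂ - φ = 5.5548 - 2.26 = 3.2948 eV

Change in KE:
ΔKE = KE₂ - KE₁ = 3.2948 - 1.3589 = 1.9359 eV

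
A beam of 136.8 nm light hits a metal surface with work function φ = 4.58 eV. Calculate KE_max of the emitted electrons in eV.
4.4832 eV

Using Einstein's photoelectric equation: KE_max = hf - φ = hc/λ - φ

First, calculate the photon energy:
E_photon = hc/λ = (6.626×10⁻³⁴ J·s)(3×10⁸ m/s) / (136.8×10⁻⁹ m)
E_photon = 9.0632 eV

Then, the maximum kinetic energy:
KE_max = E_photon - φ = 9.0632 eV - 4.58 eV = 4.4832 eV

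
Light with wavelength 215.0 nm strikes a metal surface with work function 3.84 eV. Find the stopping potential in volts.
1.9267 V

The stopping potential V_s satisfies: eV_s = KE_max

First, find KE_max using Einstein's equation:
E_photon = hc/λ = 5.7667 eV
KE_max = E_photon - φ = 5.7667 - 3.84 = 1.9267 eV

Since eV_s = KE_max:
V_s = KE_max/e = 1.9267 V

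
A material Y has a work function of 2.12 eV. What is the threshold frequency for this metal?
5.1261e+14 Hz

The threshold frequency is when the photon energy equals the work function:
hf₀ = φ

Solving for f₀:
f₀ = φ/h = (2.12 eV × 1.602×10⁻¹⁹ J/eV) / (6.626×10⁻³⁴ J·s)
f₀ = 5.1261e+14 Hz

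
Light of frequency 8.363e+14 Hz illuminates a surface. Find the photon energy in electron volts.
3.4587 eV

Using E = hf:

E = hf = (6.626×10⁻³⁴ J·s)(8.363e+14 Hz)
E = 3.4587 eV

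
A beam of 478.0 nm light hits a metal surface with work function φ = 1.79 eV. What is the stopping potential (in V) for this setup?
0.8038 V

The stopping potential V_s satisfies: eV_s = KE_max

First, find KE_max using Einstein's equation:
E_photon = hc/λ = 2.5938 eV
KE_max = E_photon - φ = 2.5938 - 1.79 = 0.8038 eV

Since eV_s = KE_max:
V_s = KE_max/e = 0.8038 V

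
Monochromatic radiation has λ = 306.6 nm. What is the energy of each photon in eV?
4.0438 eV

Using E = hf = hc/λ:

E = hc/λ = (6.626×10⁻³⁴ J·s)(3×10⁸ m/s) / (306.6×10⁻⁹ m)
E = 4.0438 eV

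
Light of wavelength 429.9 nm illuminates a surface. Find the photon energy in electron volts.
2.8840 eV

Using E = hf = hc/λ:

E = hc/λ = (6.626×10⁻³⁴ J·s)(3×10⁸ m/s) / (429.9×10⁻⁹ m)
E = 2.8840 eV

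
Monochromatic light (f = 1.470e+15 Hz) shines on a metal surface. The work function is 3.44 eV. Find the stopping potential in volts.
2.6394 V

The stopping potential V_s satisfies: eV_s = KE_max

First, find KE_max using Einstein's equation:
E_photon = hf = (6.626×10⁻³⁴ J·s)(1.470e+15 Hz) = 6.0794 eV
KE_max = E_photon - φ = 6.0794 - 3.44 = 2.6394 eV

Since eV_s = KE_max:
V_s = KE_max/e = 2.6394 V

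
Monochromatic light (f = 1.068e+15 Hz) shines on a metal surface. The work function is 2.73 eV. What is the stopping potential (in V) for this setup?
1.6869 V

The stopping potential V_s satisfies: eV_s = KE_max

First, find KE_max using Einstein's equation:
E_photon = hf = (6.626×10⁻³⁴ J·s)(1.068e+15 Hz) = 4.4169 eV
KE_max = E_photon - φ = 4.4169 - 2.73 = 1.6869 eV

Since eV_s = KE_max:
V_s = KE_max/e = 1.6869 V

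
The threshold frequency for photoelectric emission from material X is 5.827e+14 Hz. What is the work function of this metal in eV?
2.41 eV

At the threshold frequency, photon energy equals work function:
φ = hf₀

Calculating:
φ = (6.626×10⁻³⁴ J·s)(5.827e+14 Hz)
φ = 2.41 eV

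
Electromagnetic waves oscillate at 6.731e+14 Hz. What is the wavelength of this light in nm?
445.39 nm

Using the wave equation: c = fλ

Solving for wavelength:
λ = c/f = (3×10⁸ m/s) / (6.731e+14 Hz)
λ = 445.39 nm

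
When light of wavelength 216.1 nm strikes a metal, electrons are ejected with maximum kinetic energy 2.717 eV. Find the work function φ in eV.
3.02 eV

From Einstein's photoelectric equation: KE_max = hf - φ = hc/λ - φ

Rearranging for φ:
φ = hc/λ - KE_max

Calculate photon energy:
E_photon = hc/λ = 5.7374 eV

Therefore:
φ = 5.7374 - 2.717 = 3.02 eV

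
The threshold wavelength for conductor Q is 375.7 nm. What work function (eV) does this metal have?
3.30 eV

At the threshold wavelength, photon energy equals work function:
φ = hc/λ₀

Calculating:
φ = (6.626×10⁻³⁴ J·s)(3×10⁸ m/s) / (375.7×10⁻⁹ m)
φ = 3.30 eV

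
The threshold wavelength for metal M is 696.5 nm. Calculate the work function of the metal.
1.78 eV

At the threshold wavelength, photon energy equals work function:
φ = hc/λ₀

Calculating:
φ = (6.626×10⁻³⁴ J·s)(3×10⁸ m/s) / (696.5×10⁻⁹ m)
φ = 1.78 eV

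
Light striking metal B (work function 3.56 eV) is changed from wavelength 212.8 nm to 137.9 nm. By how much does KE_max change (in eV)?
3.1646 eV

Using Einstein's equation: KE_max = hc/λ - φ

For λ₁ = 212.8 nm:
KE₁ = hc/λ₁ - φ = 5.8263 - 3.56 = 2.2663 eV

For λ₂ = 137.9 nm:
KE₂ = hc/λ₂ - φ = 8.9909 - 3.56 = 5.4309 eV

Change in KE:
ΔKE = KE₂ - KE₁ = 5.4309 - 2.2663 = 3.1646 eV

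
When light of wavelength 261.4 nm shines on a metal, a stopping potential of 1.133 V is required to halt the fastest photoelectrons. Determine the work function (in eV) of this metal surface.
3.61 eV

The stopping potential gives the maximum kinetic energy: KE_max = eV_s = 1.133 eV

From Einstein's photoelectric equation: KE_max = hc/λ - φ
Rearranging: φ = hc/λ - KE_max

Calculate photon energy:
E_photon = hc/λ = (6.626×10⁻³⁴ J·s)(3×10⁸ m/s) / (261.4×10⁻⁹ m) = 4.7431 eV

Therefore:
φ = 4.7431 - 1.133 = 3.61 eV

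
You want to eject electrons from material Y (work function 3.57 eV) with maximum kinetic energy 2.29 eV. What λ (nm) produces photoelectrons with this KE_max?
211.58 nm

From Einstein's equation: KE_max = hc/λ - φ

Rearranging for λ:
hc/λ = KE_max + φ
λ = hc/(KE_max + φ)

Required photon energy:
E_photon = KE_max + φ = 2.29 + 3.57 = 5.86 eV

Required wavelength:
λ = hc/E_photon = (6.626×10⁻³⁴)(3×10⁸) / (5.86 × 1.602×10⁻¹⁹)
λ = 211.58 nm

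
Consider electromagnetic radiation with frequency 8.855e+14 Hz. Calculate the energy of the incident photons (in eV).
3.6621 eV

Using E = hf:

E = hf = (6.626×10⁻³⁴ J·s)(8.855e+14 Hz)
E = 3.6621 eV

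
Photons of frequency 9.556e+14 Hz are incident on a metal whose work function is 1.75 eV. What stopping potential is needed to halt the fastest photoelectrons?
2.2020 V

The stopping potential V_s satisfies: eV_s = KE_max

First, find KE_max using Einstein's equation:
E_photon = hf = (6.626×10⁻³⁴ J·s)(9.556e+14 Hz) = 3.9520 eV
KE_max = E_photon - φ = 3.9520 - 1.75 = 2.2020 eV

Since eV_s = KE_max:
V_s = KE_max/e = 2.2020 V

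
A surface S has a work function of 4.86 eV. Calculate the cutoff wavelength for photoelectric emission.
255.11 nm

The threshold wavelength is when the photon energy equals the work function:
hc/λ₀ = φ

Solving for λ₀:
λ₀ = hc/φ = (6.626×10⁻³⁴ J·s)(3×10⁸ m/s) / (4.86 eV × 1.602×10⁻¹⁹ J/eV)
λ₀ = 255.11 nm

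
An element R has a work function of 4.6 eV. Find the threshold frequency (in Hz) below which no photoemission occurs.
1.1123e+15 Hz

The threshold frequency is when the photon energy equals the work function:
hf₀ = φ

Solving for f₀:
f₀ = φ/h = (4.6 eV × 1.602×10⁻¹⁹ J/eV) / (6.626×10⁻³⁴ J·s)
f₀ = 1.1123e+15 Hz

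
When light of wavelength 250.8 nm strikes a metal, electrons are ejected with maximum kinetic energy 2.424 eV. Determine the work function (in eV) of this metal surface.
2.52 eV

From Einstein's photoelectric equation: KE_max = hf - φ = hc/λ - φ

Rearranging for φ:
φ = hc/λ - KE_max

Calculate photon energy:
E_photon = hc/λ = 4.9435 eV

Therefore:
φ = 4.9435 - 2.424 = 2.52 eV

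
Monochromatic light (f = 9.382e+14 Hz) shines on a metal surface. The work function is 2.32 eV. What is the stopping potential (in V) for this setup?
1.5601 V

The stopping potential V_s satisfies: eV_s = KE_max

First, find KE_max using Einstein's equation:
E_photon = hf = (6.626×10⁻³⁴ J·s)(9.382e+14 Hz) = 3.8801 eV
KE_max = E_photon - φ = 3.8801 - 2.32 = 1.5601 eV

Since eV_s = KE_max:
V_s = KE_max/e = 1.5601 V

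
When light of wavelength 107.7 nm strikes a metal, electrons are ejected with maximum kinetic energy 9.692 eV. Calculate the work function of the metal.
1.82 eV

From Einstein's photoelectric equation: KE_max = hf - φ = hc/λ - φ

Rearranging for φ:
φ = hc/λ - KE_max

Calculate photon energy:
E_photon = hc/λ = 11.5120 eV

Therefore:
φ = 11.5120 - 9.692 = 1.82 eV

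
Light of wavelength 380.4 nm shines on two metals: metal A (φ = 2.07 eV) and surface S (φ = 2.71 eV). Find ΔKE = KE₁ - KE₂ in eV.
0.6400 eV

Using KE_max = hc/λ - φ for each metal:

Photon energy: E = hc/λ = 3.2593 eV

For metal A (φ₁ = 2.07 eV):
KE₁ = E - φ₁ = 3.2593 - 2.07 = 1.1893 eV

For surface S (φ₂ = 2.71 eV):
KE₂ = E - φ₂ = 3.2593 - 2.71 = 0.5493 eV

Difference:
ΔKE = KE₁ - KE₂ = 1.1893 - 0.5493 = 0.6400 eV

Note: The difference equals the difference in work functions: 2.71 - 2.07 = 0.64 eV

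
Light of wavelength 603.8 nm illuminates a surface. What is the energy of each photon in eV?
2.0534 eV

Using E = hf = hc/λ:

E = hc/λ = (6.626×10⁻³⁴ J·s)(3×10⁸ m/s) / (603.8×10⁻⁹ m)
E = 2.0534 eV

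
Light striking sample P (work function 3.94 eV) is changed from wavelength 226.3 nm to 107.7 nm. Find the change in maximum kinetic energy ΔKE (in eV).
6.0332 eV

Using Einstein's equation: KE_max = hc/λ - φ

For λ₁ = 226.3 nm:
KE₁ = hc/λ₁ - φ = 5.4788 - 3.94 = 1.5388 eV

For λ₂ = 107.7 nm:
KE₂ = hc/λ₂ - φ = 11.5120 - 3.94 = 7.5720 eV

Change in KE:
ΔKE = KE₂ - KE₁ = 7.5720 - 1.5388 = 6.0332 eV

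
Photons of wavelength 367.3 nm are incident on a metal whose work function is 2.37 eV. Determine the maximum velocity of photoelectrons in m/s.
5.9474e+05 m/s

First, find the maximum kinetic energy:
E_photon = hc/λ = 3.3756 eV
KE_max = E_photon - φ = 3.3756 - 2.37 = 1.0056 eV

Convert to Joules: KE_max = 1.0056 × 1.602×10⁻¹⁹ J = 1.6111e-19 J

Then use KE = ½mv² to find velocity:
v = √(2·KE/m) = √(2 × 1.6111e-19 J / 9.109e-31 kg)
v = 5.9474e+05 m/s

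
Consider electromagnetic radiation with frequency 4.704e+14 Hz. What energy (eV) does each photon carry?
1.9454 eV

Using E = hf:

E = hf = (6.626×10⁻³⁴ J·s)(4.704e+14 Hz)
E = 1.9454 eV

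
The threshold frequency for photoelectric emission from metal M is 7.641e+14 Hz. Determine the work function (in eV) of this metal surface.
3.16 eV

At the threshold frequency, photon energy equals work function:
φ = hf₀

Calculating:
φ = (6.626×10⁻³⁴ J·s)(7.641e+14 Hz)
φ = 3.16 eV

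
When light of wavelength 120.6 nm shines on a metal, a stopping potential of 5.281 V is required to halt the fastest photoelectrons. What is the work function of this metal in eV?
5.00 eV

The stopping potential gives the maximum kinetic energy: KE_max = eV_s = 5.281 eV

From Einstein's photoelectric equation: KE_max = hc/λ - φ
Rearranging: φ = hc/λ - KE_max

Calculate photon energy:
E_photon = hc/λ = (6.626×10⁻³⁴ J·s)(3×10⁸ m/s) / (120.6×10⁻⁹ m) = 10.2806 eV

Therefore:
φ = 10.2806 - 5.281 = 5.00 eV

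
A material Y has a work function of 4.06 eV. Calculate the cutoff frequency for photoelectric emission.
9.8170e+14 Hz

The threshold frequency is when the photon energy equals the work function:
hf₀ = φ

Solving for f₀:
f₀ = φ/h = (4.06 eV × 1.602×10⁻¹⁹ J/eV) / (6.626×10⁻³⁴ J·s)
f₀ = 9.8170e+14 Hz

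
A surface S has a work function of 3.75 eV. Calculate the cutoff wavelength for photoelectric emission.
330.62 nm

The threshold wavelength is when the photon energy equals the work function:
hc/λ₀ = φ

Solving for λ₀:
λ₀ = hc/φ = (6.626×10⁻³⁴ J·s)(3×10⁸ m/s) / (3.75 eV × 1.602×10⁻¹⁹ J/eV)
λ₀ = 330.62 nm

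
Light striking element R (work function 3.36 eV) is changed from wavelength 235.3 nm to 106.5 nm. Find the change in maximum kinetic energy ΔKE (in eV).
6.3725 eV

Using Einstein's equation: KE_max = hc/λ - φ

For λ₁ = 235.3 nm:
KE₁ = hc/λ₁ - φ = 5.2692 - 3.36 = 1.9092 eV

For λ₂ = 106.5 nm:
KE₂ = hc/λ₂ - φ = 11.6417 - 3.36 = 8.2817 eV

Change in KE:
ΔKE = KE₂ - KE₁ = 8.2817 - 1.9092 = 6.3725 eV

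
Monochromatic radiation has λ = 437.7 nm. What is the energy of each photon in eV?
2.8326 eV

Using E = hf = hc/λ:

E = hc/λ = (6.626×10⁻³⁴ J·s)(3×10⁸ m/s) / (437.7×10⁻⁹ m)
E = 2.8326 eV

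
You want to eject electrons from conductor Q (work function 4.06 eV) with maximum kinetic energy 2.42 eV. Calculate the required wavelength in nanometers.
191.33 nm

From Einstein's equation: KE_max = hc/λ - φ

Rearranging for λ:
hc/λ = KE_max + φ
λ = hc/(KE_max + φ)

Required photon energy:
E_photon = KE_max + φ = 2.42 + 4.06 = 6.48 eV

Required wavelength:
λ = hc/E_photon = (6.626×10⁻³⁴)(3×10⁸) / (6.48 × 1.602×10⁻¹⁹)
λ = 191.33 nm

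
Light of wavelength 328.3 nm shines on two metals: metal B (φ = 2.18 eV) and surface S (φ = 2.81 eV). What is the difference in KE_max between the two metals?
0.6300 eV

Using KE_max = hc/λ - φ for each metal:

Photon energy: E = hc/λ = 3.7766 eV

For metal B (φ₁ = 2.18 eV):
KE₁ = E - φ₁ = 3.7766 - 2.18 = 1.5966 eV

For surface S (φ₂ = 2.81 eV):
KE₂ = E - φ₂ = 3.7766 - 2.81 = 0.9666 eV

Difference:
ΔKE = KE₁ - KE₂ = 1.5966 - 0.9666 = 0.6300 eV

Note: The difference equals the difference in work functions: 2.81 - 2.18 = 0.63 eV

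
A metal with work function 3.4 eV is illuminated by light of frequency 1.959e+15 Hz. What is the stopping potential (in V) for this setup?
4.7018 V

The stopping potential V_s satisfies: eV_s = KE_max

First, find KE_max using Einstein's equation:
E_photon = hf = (6.626×10⁻³⁴ J·s)(1.959e+15 Hz) = 8.1018 eV
KE_max = E_photon - φ = 8.1018 - 3.4 = 4.7018 eV

Since eV_s = KE_max:
V_s = KE_max/e = 4.7018 V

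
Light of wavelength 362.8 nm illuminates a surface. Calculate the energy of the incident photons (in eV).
3.4174 eV

Using E = hf = hc/λ:

E = hc/λ = (6.626×10⁻³⁴ J·s)(3×10⁸ m/s) / (362.8×10⁻⁹ m)
E = 3.4174 eV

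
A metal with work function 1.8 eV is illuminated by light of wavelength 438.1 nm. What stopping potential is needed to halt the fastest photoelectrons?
1.0300 V

The stopping potential V_s satisfies: eV_s = KE_max

First, find KE_max using Einstein's equation:
E_photon = hc/λ = 2.8300 eV
KE_max = E_photon - φ = 2.8300 - 1.8 = 1.0300 eV

Since eV_s = KE_max:
V_s = KE_max/e = 1.0300 V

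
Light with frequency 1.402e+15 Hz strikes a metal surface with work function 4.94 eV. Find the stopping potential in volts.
0.8582 V

The stopping potential V_s satisfies: eV_s = KE_max

First, find KE_max using Einstein's equation:
E_photon = hf = (6.626×10⁻³⁴ J·s)(1.402e+15 Hz) = 5.7982 eV
KE_max = E_photon - φ = 5.7982 - 4.94 = 0.8582 eV

Since eV_s = KE_max:
V_s = KE_max/e = 0.8582 V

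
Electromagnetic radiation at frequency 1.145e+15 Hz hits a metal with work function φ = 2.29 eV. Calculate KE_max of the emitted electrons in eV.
2.4453 eV

Using Einstein's photoelectric equation: KE_max = hf - φ

First, calculate the photon energy:
E_photon = hf = (6.626×10⁻³⁴ J·s)(1.145e+15 Hz)
E_photon = 4.7353 eV

Then, the maximum kinetic energy:
KE_max = E_photon - φ = 4.7353 eV - 2.29 eV = 2.4453 eV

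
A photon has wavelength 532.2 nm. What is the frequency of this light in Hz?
5.6331e+14 Hz

Using the wave equation: c = fλ

Solving for frequency:
f = c/λ = (3×10⁸ m/s) / (532.2×10⁻⁹ m)
f = 5.6331e+14 Hz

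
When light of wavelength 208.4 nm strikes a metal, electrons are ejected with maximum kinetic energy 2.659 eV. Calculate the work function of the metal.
3.29 eV

From Einstein's photoelectric equation: KE_max = hf - φ = hc/λ - φ

Rearranging for φ:
φ = hc/λ - KE_max

Calculate photon energy:
E_photon = hc/λ = 5.9493 eV

Therefore:
φ = 5.9493 - 2.659 = 3.29 eV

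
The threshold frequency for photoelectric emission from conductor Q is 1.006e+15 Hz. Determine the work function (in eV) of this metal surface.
4.16 eV

At the threshold frequency, photon energy equals work function:
φ = hf₀

Calculating:
φ = (6.626×10⁻³⁴ J·s)(1.006e+15 Hz)
φ = 4.16 eV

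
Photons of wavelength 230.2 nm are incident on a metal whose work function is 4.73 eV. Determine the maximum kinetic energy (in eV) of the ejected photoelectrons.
0.6559 eV

Using Einstein's photoelectric equation: KE_max = hf - φ = hc/λ - φ

First, calculate the photon energy:
E_photon = hc/λ = (6.626×10⁻³⁴ J·s)(3×10⁸ m/s) / (230.2×10⁻⁹ m)
E_photon = 5.3859 eV

Then, the maximum kinetic energy:
KE_max = E_photon - φ = 5.3859 eV - 4.73 eV = 0.6559 eV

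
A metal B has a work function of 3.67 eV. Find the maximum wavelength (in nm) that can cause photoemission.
337.83 nm

The threshold wavelength is when the photon energy equals the work function:
hc/λ₀ = φ

Solving for λ₀:
λ₀ = hc/φ = (6.626×10⁻³⁴ J·s)(3×10⁸ m/s) / (3.67 eV × 1.602×10⁻¹⁹ J/eV)
λ₀ = 337.83 nm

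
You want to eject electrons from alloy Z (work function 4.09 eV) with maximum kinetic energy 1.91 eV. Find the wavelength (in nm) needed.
206.64 nm

From Einstein's equation: KE_max = hc/λ - φ

Rearranging for λ:
hc/λ = KE_max + φ
λ = hc/(KE_max + φ)

Required photon energy:
E_photon = KE_max + φ = 1.91 + 4.09 = 6.00 eV

Required wavelength:
λ = hc/E_photon = (6.626×10⁻³⁴)(3×10⁸) / (6.00 × 1.602×10⁻¹⁹)
λ = 206.64 nm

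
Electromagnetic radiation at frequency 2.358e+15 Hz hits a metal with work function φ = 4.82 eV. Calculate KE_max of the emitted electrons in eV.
4.9319 eV

Using Einstein's photoelectric equation: KE_max = hf - φ

First, calculate the photon energy:
E_photon = hf = (6.626×10⁻³⁴ J·s)(2.358e+15 Hz)
E_photon = 9.7519 eV

Then, the maximum kinetic energy:
KE_max = E_photon - φ = 9.7519 eV - 4.82 eV = 4.9319 eV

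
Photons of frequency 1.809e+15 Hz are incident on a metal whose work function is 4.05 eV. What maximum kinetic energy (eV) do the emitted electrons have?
3.4314 eV

Using Einstein's photoelectric equation: KE_max = hf - φ

First, calculate the photon energy:
E_photon = hf = (6.626×10⁻³⁴ J·s)(1.809e+15 Hz)
E_photon = 7.4814 eV

Then, the maximum kinetic energy:
KE_max = E_photon - φ = 7.4814 eV - 4.05 eV = 3.4314 eV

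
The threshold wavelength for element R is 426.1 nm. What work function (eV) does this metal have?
2.91 eV

At the threshold wavelength, photon energy equals work function:
φ = hc/λ₀

Calculating:
φ = (6.626×10⁻³⁴ J·s)(3×10⁸ m/s) / (426.1×10⁻⁹ m)
φ = 2.91 eV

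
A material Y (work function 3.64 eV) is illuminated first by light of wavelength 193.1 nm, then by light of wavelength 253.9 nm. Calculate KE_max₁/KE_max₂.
2.2368

Using Einstein's equation: KE_max = hc/λ - φ

For λ₁ = 193.1 nm:
E₁ = hc/λ₁ = 6.4207 eV
KE₁ = E₁ - φ = 6.4207 - 3.64 = 2.7807 eV

For λ₂ = 253.9 nm:
E₂ = hc/λ₂ = 4.8832 eV
KE₂ = E₂ - φ = 4.8832 - 3.64 = 1.2432 eV

Ratio: KE₁/KE₂ = 2.7807/1.2432 = 2.2368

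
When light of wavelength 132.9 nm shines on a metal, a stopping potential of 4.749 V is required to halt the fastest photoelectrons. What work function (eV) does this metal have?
4.58 eV

The stopping potential gives the maximum kinetic energy: KE_max = eV_s = 4.749 eV

From Einstein's photoelectric equation: KE_max = hc/λ - φ
Rearranging: φ = hc/λ - KE_max

Calculate photon energy:
E_photon = hc/λ = (6.626×10⁻³⁴ J·s)(3×10⁸ m/s) / (132.9×10⁻⁹ m) = 9.3291 eV

Therefore:
φ = 9.3291 - 4.749 = 4.58 eV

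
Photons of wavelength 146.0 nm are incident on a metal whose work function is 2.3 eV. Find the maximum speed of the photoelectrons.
1.4759e+06 m/s

First, find the maximum kinetic energy:
E_photon = hc/λ = 8.4921 eV
KE_max = E_photon - φ = 8.4921 - 2.3 = 6.1921 eV

Convert to Joules: KE_max = 6.1921 × 1.602×10⁻¹⁹ J = 9.9208e-19 J

Then use KE = ½mv² to find velocity:
v = √(2·KE/m) = √(2 × 9.9208e-19 J / 9.109e-31 kg)
v = 1.4759e+06 m/s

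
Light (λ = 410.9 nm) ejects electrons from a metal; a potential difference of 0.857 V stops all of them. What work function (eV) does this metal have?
2.16 eV

The stopping potential gives the maximum kinetic energy: KE_max = eV_s = 0.857 eV

From Einstein's photoelectric equation: KE_max = hc/λ - φ
Rearranging: φ = hc/λ - KE_max

Calculate photon energy:
E_photon = hc/λ = (6.626×10⁻³⁴ J·s)(3×10⁸ m/s) / (410.9×10⁻⁹ m) = 3.0174 eV

Therefore:
φ = 3.0174 - 0.857 = 2.16 eV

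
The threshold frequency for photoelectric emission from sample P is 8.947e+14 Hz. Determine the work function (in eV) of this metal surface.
3.70 eV

At the threshold frequency, photon energy equals work function:
φ = hf₀

Calculating:
φ = (6.626×10⁻³⁴ J·s)(8.947e+14 Hz)
φ = 3.70 eV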